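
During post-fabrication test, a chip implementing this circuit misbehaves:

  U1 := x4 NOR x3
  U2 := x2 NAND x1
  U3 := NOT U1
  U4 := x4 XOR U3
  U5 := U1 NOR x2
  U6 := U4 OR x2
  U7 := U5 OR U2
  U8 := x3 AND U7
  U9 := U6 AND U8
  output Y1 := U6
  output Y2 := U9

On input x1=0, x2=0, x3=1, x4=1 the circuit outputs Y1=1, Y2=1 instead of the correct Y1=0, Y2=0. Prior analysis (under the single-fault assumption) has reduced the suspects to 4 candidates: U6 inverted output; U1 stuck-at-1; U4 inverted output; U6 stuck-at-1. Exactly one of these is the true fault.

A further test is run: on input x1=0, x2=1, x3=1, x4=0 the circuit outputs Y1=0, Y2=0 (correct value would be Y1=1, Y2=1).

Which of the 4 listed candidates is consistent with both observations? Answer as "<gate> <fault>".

U6 inverted output

Evaluate each candidate on input x1=0, x2=1, x3=1, x4=0:
  U6 inverted output: U1=0, U2=1, U3=1, U4=1, U5=0, U6=0 [inverted output], U7=1, U8=1, U9=0 → Y1=0, Y2=0 — matches
  U1 stuck-at-1: U1=1 [stuck-at-1], U2=1, U3=0, U4=0, U5=0, U6=1, U7=1, U8=1, U9=1 → Y1=1, Y2=1 — eliminated
  U4 inverted output: U1=0, U2=1, U3=1, U4=0 [inverted output], U5=0, U6=1, U7=1, U8=1, U9=1 → Y1=1, Y2=1 — eliminated
  U6 stuck-at-1: U1=0, U2=1, U3=1, U4=1, U5=0, U6=1 [stuck-at-1], U7=1, U8=1, U9=1 → Y1=1, Y2=1 — eliminated
Only U6 inverted output reproduces the observed Y1=0, Y2=0.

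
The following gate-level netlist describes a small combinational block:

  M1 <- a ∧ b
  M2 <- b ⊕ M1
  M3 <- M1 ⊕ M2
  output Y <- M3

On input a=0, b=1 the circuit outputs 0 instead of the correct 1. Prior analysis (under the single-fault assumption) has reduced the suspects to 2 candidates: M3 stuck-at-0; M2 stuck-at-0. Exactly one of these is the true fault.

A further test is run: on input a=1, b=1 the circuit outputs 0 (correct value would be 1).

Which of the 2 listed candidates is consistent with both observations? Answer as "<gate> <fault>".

M3 stuck-at-0

Evaluate each candidate on input a=1, b=1:
  M3 stuck-at-0: M1=1, M2=0, M3=0 [stuck-at-0] → 0 — matches
  M2 stuck-at-0: M1=1, M2=0 [stuck-at-0], M3=1 → 1 — eliminated
Only M3 stuck-at-0 reproduces the observed 0.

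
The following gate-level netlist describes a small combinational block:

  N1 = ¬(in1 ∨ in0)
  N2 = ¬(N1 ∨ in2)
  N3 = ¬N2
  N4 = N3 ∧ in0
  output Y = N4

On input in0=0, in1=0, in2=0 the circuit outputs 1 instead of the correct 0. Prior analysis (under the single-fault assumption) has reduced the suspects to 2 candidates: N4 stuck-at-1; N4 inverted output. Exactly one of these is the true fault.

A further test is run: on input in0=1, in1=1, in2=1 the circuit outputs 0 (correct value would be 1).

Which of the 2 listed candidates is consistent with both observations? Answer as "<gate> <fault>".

N4 inverted output

Evaluate each candidate on input in0=1, in1=1, in2=1:
  N4 stuck-at-1: N1=0, N2=0, N3=1, N4=1 [stuck-at-1] → 1 — eliminated
  N4 inverted output: N1=0, N2=0, N3=1, N4=0 [inverted output] → 0 — matches
Only N4 inverted output reproduces the observed 0.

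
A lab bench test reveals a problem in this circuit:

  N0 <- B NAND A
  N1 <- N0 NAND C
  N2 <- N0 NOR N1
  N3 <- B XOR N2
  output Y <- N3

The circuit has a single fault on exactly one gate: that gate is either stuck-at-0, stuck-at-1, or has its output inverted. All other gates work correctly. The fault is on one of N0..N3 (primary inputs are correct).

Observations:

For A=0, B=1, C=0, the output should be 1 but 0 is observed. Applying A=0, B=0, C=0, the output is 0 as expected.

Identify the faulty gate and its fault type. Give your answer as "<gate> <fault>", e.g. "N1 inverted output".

N3 stuck-at-0

Fault-free values for test 1 (A=0, B=1, C=0): N0=1, N1=1, N2=0, N3=1, giving Y=1. Observed 0.
Test 1: faults giving observed 0 are {N2 stuck-at-1, N2 inverted output, N3 stuck-at-0, N3 inverted output}.
Test 2 (A=0, B=0, C=0): fault-free N0=1, N1=1, N2=0, N3=0 → 0; observed 0. Eliminates N2 stuck-at-1, N2 inverted output, N3 inverted output.
Only N3 stuck-at-0 is consistent with every test.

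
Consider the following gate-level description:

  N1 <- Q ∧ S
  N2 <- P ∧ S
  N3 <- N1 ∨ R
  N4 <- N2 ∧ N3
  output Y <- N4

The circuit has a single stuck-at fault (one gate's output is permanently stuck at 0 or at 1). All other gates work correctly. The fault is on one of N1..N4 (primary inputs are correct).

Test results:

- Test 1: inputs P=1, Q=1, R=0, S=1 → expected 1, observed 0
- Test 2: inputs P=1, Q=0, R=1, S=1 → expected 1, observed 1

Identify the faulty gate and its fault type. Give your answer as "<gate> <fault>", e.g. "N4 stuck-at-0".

Fault-free values for test 1 (P=1, Q=1, R=0, S=1): N1=1, N2=1, N3=1, N4=1, giving Y=1. Observed 0.
Test 1: faults giving observed 0 are {N1 stuck-at-0, N2 stuck-at-0, N3 stuck-at-0, N4 stuck-at-0}.
Test 2 (P=1, Q=0, R=1, S=1): fault-free N1=0, N2=1, N3=1, N4=1 → 1; observed 1. Eliminates N2 stuck-at-0, N3 stuck-at-0, N4 stuck-at-0.
Only N1 stuck-at-0 is consistent with every test.

N1 stuck-at-0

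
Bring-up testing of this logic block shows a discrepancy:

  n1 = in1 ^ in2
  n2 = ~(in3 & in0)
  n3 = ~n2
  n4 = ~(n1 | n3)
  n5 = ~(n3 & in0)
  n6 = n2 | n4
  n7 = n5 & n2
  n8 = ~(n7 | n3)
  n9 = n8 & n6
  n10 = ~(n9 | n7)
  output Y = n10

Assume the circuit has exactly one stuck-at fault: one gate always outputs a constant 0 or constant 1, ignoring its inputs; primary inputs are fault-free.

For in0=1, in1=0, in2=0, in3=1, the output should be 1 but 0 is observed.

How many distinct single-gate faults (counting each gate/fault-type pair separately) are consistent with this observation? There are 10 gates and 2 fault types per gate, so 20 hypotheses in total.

Fault-free: n1=0, n2=0, n3=1, n4=0, n5=0, n6=0, n7=0, n8=0, n9=0, n10=1 → 1. Observed 0.
  n1: none of the 2 fault types match ✗
  n2: stuck-at-1 ✓; others ✗
  n3: stuck-at-0 ✓; others ✗
  n4: none of the 2 fault types match ✗
  n5: none of the 2 fault types match ✗
  n6: none of the 2 fault types match ✗
  n7: stuck-at-1 ✓; others ✗
  n8: none of the 2 fault types match ✗
  n9: stuck-at-1 ✓; others ✗
  n10: stuck-at-0 ✓; others ✗
Consistent faults: {n2 stuck-at-1, n3 stuck-at-0, n7 stuck-at-1, n9 stuck-at-1, n10 stuck-at-0} — 5 in all.

5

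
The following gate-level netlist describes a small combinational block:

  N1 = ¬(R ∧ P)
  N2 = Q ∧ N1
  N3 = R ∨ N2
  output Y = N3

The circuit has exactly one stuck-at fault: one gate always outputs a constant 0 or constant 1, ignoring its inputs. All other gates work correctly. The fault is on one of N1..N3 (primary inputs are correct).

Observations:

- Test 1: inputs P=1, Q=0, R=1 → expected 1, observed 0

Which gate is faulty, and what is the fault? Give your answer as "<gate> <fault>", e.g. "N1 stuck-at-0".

N3 stuck-at-0

Fault-free values for test 1 (P=1, Q=0, R=1): N1=0, N2=0, N3=1, giving Y=1. Observed 0.
Test 1: faults giving observed 0 are {N3 stuck-at-0}.
Only N3 stuck-at-0 is consistent with every test.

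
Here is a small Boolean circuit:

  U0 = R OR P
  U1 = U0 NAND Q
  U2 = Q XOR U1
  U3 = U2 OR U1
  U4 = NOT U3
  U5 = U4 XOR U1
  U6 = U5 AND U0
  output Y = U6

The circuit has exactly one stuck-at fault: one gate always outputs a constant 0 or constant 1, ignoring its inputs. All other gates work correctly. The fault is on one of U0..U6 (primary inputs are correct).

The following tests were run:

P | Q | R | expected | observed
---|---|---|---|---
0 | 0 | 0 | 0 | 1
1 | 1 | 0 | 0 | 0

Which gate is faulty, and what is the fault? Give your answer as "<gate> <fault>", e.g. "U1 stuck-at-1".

Fault-free values for test 1 (P=0, Q=0, R=0): U0=0, U1=1, U2=1, U3=1, U4=0, U5=1, U6=0, giving Y=0. Observed 1.
Test 1: faults giving observed 1 are {U0 stuck-at-1, U6 stuck-at-1}.
Test 2 (P=1, Q=1, R=0): fault-free U0=1, U1=0, U2=1, U3=1, U4=0, U5=0, U6=0 → 0; observed 0. Eliminates U6 stuck-at-1.
Only U0 stuck-at-1 is consistent with every test.

U0 stuck-at-1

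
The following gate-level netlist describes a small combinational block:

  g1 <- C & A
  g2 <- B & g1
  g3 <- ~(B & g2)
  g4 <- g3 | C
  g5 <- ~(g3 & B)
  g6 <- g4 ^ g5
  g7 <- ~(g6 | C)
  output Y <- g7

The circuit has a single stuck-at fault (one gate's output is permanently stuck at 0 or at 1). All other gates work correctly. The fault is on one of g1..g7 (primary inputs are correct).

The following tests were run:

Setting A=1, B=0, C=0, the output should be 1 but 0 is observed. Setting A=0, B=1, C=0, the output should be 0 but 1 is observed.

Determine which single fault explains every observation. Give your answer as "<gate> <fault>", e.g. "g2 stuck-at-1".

g4 stuck-at-0

Fault-free values for test 1 (A=1, B=0, C=0): g1=0, g2=0, g3=1, g4=1, g5=1, g6=0, g7=1, giving Y=1. Observed 0.
Test 1: faults giving observed 0 are {g3 stuck-at-0, g4 stuck-at-0, g5 stuck-at-0, g6 stuck-at-1, g7 stuck-at-0}.
Test 2 (A=0, B=1, C=0): fault-free g1=0, g2=0, g3=1, g4=1, g5=0, g6=1, g7=0 → 0; observed 1. Eliminates g3 stuck-at-0, g5 stuck-at-0, g6 stuck-at-1, g7 stuck-at-0.
Only g4 stuck-at-0 is consistent with every test.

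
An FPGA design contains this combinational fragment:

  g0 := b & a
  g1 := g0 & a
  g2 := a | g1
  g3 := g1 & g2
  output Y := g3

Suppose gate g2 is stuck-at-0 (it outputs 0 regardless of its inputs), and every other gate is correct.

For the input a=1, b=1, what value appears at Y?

Propagate with g2 forced: g0=1, g1=1, g2=0 [stuck-at-0], g3=0.
So Y = 0. (Without the fault it would be 1.)

0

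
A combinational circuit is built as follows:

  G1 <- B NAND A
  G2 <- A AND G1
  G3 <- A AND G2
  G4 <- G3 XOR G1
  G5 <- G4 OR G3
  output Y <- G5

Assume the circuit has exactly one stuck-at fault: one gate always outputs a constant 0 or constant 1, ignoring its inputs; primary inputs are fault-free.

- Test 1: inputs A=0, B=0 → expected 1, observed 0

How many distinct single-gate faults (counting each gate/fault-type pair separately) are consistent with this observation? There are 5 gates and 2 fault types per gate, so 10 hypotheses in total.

Fault-free: G1=1, G2=0, G3=0, G4=1, G5=1 → 1. Observed 0.
  G1 stuck-at-0: output 0 ✓
  G1 stuck-at-1: output 1 ✗
  G2 stuck-at-0: output 1 ✗
  G2 stuck-at-1: output 1 ✗
  G3 stuck-at-0: output 1 ✗
  G3 stuck-at-1: output 1 ✗
  G4 stuck-at-0: output 0 ✓
  G4 stuck-at-1: output 1 ✗
  G5 stuck-at-0: output 0 ✓
  G5 stuck-at-1: output 1 ✗
Consistent faults: {G1 stuck-at-0, G4 stuck-at-0, G5 stuck-at-0} — 3 in all.

3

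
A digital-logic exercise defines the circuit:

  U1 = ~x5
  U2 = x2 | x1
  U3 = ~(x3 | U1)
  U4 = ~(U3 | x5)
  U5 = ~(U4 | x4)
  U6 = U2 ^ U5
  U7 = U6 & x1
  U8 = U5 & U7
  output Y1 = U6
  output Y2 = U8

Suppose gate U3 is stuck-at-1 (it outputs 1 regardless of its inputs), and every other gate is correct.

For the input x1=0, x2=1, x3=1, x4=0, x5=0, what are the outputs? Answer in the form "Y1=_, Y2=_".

Propagate with U3 forced: U1=1, U2=1, U3=1 [stuck-at-1], U4=0, U5=1, U6=0, U7=0, U8=0.
So the outputs are Y1=0, Y2=0. (Without the fault they would be Y1=1, Y2=0.)

Y1=0, Y2=0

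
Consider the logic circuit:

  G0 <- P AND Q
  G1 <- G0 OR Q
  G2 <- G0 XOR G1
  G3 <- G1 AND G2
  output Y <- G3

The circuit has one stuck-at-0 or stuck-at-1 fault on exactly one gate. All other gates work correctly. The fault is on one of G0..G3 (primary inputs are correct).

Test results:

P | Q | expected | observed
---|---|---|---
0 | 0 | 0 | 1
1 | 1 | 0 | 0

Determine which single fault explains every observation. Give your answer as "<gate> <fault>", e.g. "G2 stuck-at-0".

Fault-free values for test 1 (P=0, Q=0): G0=0, G1=0, G2=0, G3=0, giving Y=0. Observed 1.
Test 1: faults giving observed 1 are {G1 stuck-at-1, G3 stuck-at-1}.
Test 2 (P=1, Q=1): fault-free G0=1, G1=1, G2=0, G3=0 → 0; observed 0. Eliminates G3 stuck-at-1.
Only G1 stuck-at-1 is consistent with every test.

G1 stuck-at-1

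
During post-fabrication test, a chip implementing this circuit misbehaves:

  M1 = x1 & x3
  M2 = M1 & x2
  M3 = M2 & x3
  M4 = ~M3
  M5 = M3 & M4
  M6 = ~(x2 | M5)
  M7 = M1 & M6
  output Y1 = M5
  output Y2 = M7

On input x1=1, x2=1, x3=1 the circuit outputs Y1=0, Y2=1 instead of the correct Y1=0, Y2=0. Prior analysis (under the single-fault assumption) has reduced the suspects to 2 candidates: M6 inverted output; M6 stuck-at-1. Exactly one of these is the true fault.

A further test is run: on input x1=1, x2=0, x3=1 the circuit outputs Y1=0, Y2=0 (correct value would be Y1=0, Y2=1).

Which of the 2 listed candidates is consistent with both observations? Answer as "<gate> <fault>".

M6 inverted output

Evaluate each candidate on input x1=1, x2=0, x3=1:
  M6 inverted output: M1=1, M2=0, M3=0, M4=1, M5=0, M6=0 [inverted output], M7=0 → Y1=0, Y2=0 — matches
  M6 stuck-at-1: M1=1, M2=0, M3=0, M4=1, M5=0, M6=1 [stuck-at-1], M7=1 → Y1=0, Y2=1 — eliminated
Only M6 inverted output reproduces the observed Y1=0, Y2=0.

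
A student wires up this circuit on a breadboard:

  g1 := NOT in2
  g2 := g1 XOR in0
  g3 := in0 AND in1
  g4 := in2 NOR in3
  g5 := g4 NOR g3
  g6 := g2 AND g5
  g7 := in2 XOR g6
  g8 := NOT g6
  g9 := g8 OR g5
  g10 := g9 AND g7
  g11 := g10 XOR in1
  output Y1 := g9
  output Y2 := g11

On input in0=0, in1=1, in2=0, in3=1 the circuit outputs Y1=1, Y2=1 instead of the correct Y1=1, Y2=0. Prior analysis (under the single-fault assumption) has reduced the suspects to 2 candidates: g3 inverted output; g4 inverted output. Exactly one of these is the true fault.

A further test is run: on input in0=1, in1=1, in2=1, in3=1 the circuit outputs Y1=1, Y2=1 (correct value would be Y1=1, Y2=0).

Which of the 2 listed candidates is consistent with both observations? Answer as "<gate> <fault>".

Evaluate each candidate on input in0=1, in1=1, in2=1, in3=1:
  g3 inverted output: g1=0, g2=1, g3=0 [inverted output], g4=0, g5=1, g6=1, g7=0, g8=0, g9=1, g10=0, g11=1 → Y1=1, Y2=1 — matches
  g4 inverted output: g1=0, g2=1, g3=1, g4=1 [inverted output], g5=0, g6=0, g7=1, g8=1, g9=1, g10=1, g11=0 → Y1=1, Y2=0 — eliminated
Only g3 inverted output reproduces the observed Y1=1, Y2=1.

g3 inverted output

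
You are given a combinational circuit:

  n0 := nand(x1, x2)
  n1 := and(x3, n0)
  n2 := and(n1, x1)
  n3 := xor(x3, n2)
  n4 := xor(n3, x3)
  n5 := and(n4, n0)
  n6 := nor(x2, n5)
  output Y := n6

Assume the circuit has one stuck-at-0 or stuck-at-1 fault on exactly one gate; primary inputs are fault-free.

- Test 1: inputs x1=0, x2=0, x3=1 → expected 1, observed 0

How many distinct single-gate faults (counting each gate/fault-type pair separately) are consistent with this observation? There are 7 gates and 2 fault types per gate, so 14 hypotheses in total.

Fault-free: n0=1, n1=1, n2=0, n3=1, n4=0, n5=0, n6=1 → 1. Observed 0.
  n0 stuck-at-0: output 1 ✗
  n0 stuck-at-1: output 1 ✗
  n1 stuck-at-0: output 1 ✗
  n1 stuck-at-1: output 1 ✗
  n2 stuck-at-0: output 1 ✗
  n2 stuck-at-1: output 0 ✓
  n3 stuck-at-0: output 0 ✓
  n3 stuck-at-1: output 1 ✗
  n4 stuck-at-0: output 1 ✗
  n4 stuck-at-1: output 0 ✓
  n5 stuck-at-0: output 1 ✗
  n5 stuck-at-1: output 0 ✓
  n6 stuck-at-0: output 0 ✓
  n6 stuck-at-1: output 1 ✗
Consistent faults: {n2 stuck-at-1, n3 stuck-at-0, n4 stuck-at-1, n5 stuck-at-1, n6 stuck-at-0} — 5 in all.

5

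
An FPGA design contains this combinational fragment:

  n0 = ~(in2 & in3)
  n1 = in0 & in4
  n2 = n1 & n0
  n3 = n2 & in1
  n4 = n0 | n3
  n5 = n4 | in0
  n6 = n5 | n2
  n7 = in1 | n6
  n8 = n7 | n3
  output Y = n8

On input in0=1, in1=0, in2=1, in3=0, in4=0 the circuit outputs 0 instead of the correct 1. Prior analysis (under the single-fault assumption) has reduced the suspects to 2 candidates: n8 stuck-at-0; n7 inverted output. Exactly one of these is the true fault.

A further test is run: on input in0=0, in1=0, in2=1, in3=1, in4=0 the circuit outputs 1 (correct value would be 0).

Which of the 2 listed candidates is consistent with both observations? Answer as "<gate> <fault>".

Evaluate each candidate on input in0=0, in1=0, in2=1, in3=1, in4=0:
  n8 stuck-at-0: n0=0, n1=0, n2=0, n3=0, n4=0, n5=0, n6=0, n7=0, n8=0 [stuck-at-0] → 0 — eliminated
  n7 inverted output: n0=0, n1=0, n2=0, n3=0, n4=0, n5=0, n6=0, n7=1 [inverted output], n8=1 → 1 — matches
Only n7 inverted output reproduces the observed 1.

n7 inverted output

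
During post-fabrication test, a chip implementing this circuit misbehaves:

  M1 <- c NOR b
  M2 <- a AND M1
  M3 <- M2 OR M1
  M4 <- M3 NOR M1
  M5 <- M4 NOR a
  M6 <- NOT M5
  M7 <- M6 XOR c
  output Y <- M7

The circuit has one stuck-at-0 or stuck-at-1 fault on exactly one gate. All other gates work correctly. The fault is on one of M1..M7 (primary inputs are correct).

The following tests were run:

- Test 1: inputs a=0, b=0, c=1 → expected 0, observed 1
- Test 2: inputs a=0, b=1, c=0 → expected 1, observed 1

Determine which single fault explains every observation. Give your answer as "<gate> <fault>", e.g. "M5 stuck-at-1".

Fault-free values for test 1 (a=0, b=0, c=1): M1=0, M2=0, M3=0, M4=1, M5=0, M6=1, M7=0, giving Y=0. Observed 1.
Test 1: faults giving observed 1 are {M1 stuck-at-1, M2 stuck-at-1, M3 stuck-at-1, M4 stuck-at-0, M5 stuck-at-1, M6 stuck-at-0, M7 stuck-at-1}.
Test 2 (a=0, b=1, c=0): fault-free M1=0, M2=0, M3=0, M4=1, M5=0, M6=1, M7=1 → 1; observed 1. Eliminates M1 stuck-at-1, M2 stuck-at-1, M3 stuck-at-1, M4 stuck-at-0, M5 stuck-at-1, M6 stuck-at-0.
Only M7 stuck-at-1 is consistent with every test.

M7 stuck-at-1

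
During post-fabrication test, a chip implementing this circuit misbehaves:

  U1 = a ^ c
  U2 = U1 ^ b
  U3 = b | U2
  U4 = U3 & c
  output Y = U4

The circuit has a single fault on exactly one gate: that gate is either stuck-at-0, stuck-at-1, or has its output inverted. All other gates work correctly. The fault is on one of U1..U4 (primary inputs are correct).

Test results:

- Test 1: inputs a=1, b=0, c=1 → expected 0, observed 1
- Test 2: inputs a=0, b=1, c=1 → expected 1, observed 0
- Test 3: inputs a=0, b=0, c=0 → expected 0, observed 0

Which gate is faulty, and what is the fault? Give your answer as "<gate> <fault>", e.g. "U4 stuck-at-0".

U3 inverted output

Fault-free values for test 1 (a=1, b=0, c=1): U1=0, U2=0, U3=0, U4=0, giving Y=0. Observed 1.
Test 1: faults giving observed 1 are {U1 stuck-at-1, U1 inverted output, U2 stuck-at-1, U2 inverted output, U3 stuck-at-1, U3 inverted output, U4 stuck-at-1, U4 inverted output}.
Test 2 (a=0, b=1, c=1): fault-free U1=1, U2=0, U3=1, U4=1 → 1; observed 0. Eliminates U1 stuck-at-1, U1 inverted output, U2 stuck-at-1, U2 inverted output, U3 stuck-at-1, U4 stuck-at-1.
Test 3 (a=0, b=0, c=0): fault-free U1=0, U2=0, U3=0, U4=0 → 0; observed 0. Eliminates U4 inverted output.
Only U3 inverted output is consistent with every test.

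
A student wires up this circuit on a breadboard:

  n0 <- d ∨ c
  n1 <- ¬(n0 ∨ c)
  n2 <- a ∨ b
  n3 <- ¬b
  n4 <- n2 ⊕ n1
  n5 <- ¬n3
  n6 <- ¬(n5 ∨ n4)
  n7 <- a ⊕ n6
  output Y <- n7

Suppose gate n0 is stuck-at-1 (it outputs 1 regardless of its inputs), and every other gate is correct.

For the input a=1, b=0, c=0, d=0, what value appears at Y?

1

Propagate with n0 forced: n0=1 [stuck-at-1], n1=0, n2=1, n3=1, n4=1, n5=0, n6=0, n7=1.
So Y = 1. (Without the fault it would be 0.)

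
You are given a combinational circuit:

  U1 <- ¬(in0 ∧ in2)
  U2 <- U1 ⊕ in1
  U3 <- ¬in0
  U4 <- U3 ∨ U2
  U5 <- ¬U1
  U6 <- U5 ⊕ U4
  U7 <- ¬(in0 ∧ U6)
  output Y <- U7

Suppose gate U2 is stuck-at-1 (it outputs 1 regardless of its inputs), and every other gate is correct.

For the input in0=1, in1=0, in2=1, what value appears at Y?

Propagate with U2 forced: U1=0, U2=1 [stuck-at-1], U3=0, U4=1, U5=1, U6=0, U7=1.
So Y = 1. (Without the fault it would be 0.)

1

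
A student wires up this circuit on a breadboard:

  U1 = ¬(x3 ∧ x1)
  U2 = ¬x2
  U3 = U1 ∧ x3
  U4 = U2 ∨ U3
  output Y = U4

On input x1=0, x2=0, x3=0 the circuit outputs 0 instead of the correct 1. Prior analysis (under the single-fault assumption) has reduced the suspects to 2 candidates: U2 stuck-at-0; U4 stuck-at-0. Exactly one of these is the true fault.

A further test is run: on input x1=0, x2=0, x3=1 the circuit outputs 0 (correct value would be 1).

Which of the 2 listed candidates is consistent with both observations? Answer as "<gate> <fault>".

Evaluate each candidate on input x1=0, x2=0, x3=1:
  U2 stuck-at-0: U1=1, U2=0 [stuck-at-0], U3=1, U4=1 → 1 — eliminated
  U4 stuck-at-0: U1=1, U2=1, U3=1, U4=0 [stuck-at-0] → 0 — matches
Only U4 stuck-at-0 reproduces the observed 0.

U4 stuck-at-0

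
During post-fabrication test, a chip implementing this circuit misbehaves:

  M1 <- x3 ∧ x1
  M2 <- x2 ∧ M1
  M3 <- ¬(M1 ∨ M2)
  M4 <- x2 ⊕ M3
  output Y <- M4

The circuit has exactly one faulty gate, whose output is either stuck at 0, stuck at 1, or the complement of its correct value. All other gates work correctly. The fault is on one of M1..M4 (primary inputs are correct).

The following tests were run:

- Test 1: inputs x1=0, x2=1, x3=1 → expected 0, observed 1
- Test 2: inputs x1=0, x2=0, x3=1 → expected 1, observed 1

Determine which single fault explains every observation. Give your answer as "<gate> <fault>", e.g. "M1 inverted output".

Fault-free values for test 1 (x1=0, x2=1, x3=1): M1=0, M2=0, M3=1, M4=0, giving Y=0. Observed 1.
Test 1: faults giving observed 1 are {M1 stuck-at-1, M1 inverted output, M2 stuck-at-1, M2 inverted output, M3 stuck-at-0, M3 inverted output, M4 stuck-at-1, M4 inverted output}.
Test 2 (x1=0, x2=0, x3=1): fault-free M1=0, M2=0, M3=1, M4=1 → 1; observed 1. Eliminates M1 stuck-at-1, M1 inverted output, M2 stuck-at-1, M2 inverted output, M3 stuck-at-0, M3 inverted output, M4 inverted output.
Only M4 stuck-at-1 is consistent with every test.

M4 stuck-at-1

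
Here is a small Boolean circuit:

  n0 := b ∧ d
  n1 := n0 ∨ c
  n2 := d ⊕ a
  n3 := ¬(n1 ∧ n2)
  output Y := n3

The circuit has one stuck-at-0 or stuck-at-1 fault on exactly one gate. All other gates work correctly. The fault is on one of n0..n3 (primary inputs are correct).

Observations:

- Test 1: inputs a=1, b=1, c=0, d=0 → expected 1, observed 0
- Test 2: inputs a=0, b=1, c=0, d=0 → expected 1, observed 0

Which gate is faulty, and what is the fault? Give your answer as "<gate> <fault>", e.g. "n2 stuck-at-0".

n3 stuck-at-0

Fault-free values for test 1 (a=1, b=1, c=0, d=0): n0=0, n1=0, n2=1, n3=1, giving Y=1. Observed 0.
Test 1: faults giving observed 0 are {n0 stuck-at-1, n1 stuck-at-1, n3 stuck-at-0}.
Test 2 (a=0, b=1, c=0, d=0): fault-free n0=0, n1=0, n2=0, n3=1 → 1; observed 0. Eliminates n0 stuck-at-1, n1 stuck-at-1.
Only n3 stuck-at-0 is consistent with every test.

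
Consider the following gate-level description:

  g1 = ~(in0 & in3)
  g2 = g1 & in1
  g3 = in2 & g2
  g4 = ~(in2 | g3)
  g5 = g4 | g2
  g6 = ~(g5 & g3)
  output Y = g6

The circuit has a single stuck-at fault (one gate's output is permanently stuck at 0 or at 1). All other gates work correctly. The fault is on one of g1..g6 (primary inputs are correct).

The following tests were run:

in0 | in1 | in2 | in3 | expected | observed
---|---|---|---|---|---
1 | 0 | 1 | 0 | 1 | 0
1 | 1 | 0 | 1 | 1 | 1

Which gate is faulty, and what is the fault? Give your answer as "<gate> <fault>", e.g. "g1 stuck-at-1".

g2 stuck-at-1

Fault-free values for test 1 (in0=1, in1=0, in2=1, in3=0): g1=1, g2=0, g3=0, g4=0, g5=0, g6=1, giving Y=1. Observed 0.
Test 1: faults giving observed 0 are {g2 stuck-at-1, g6 stuck-at-0}.
Test 2 (in0=1, in1=1, in2=0, in3=1): fault-free g1=0, g2=0, g3=0, g4=1, g5=1, g6=1 → 1; observed 1. Eliminates g6 stuck-at-0.
Only g2 stuck-at-1 is consistent with every test.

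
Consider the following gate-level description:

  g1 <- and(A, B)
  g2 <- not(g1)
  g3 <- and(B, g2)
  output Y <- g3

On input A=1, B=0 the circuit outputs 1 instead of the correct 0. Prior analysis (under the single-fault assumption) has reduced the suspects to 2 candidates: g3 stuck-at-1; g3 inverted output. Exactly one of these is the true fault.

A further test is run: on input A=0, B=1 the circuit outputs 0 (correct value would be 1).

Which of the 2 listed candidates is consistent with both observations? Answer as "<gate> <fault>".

g3 inverted output

Evaluate each candidate on input A=0, B=1:
  g3 stuck-at-1: g1=0, g2=1, g3=1 [stuck-at-1] → 1 — eliminated
  g3 inverted output: g1=0, g2=1, g3=0 [inverted output] → 0 — matches
Only g3 inverted output reproduces the observed 0.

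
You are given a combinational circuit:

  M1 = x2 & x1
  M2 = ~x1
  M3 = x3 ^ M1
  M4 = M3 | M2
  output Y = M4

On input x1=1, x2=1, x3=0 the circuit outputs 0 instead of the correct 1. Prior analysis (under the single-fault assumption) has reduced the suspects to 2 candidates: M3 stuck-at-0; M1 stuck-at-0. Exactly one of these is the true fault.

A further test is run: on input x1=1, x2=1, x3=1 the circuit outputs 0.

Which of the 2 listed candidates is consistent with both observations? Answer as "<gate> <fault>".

M3 stuck-at-0

Evaluate each candidate on input x1=1, x2=1, x3=1:
  M3 stuck-at-0: M1=1, M2=0, M3=0 [stuck-at-0], M4=0 → 0 — matches
  M1 stuck-at-0: M1=0 [stuck-at-0], M2=0, M3=1, M4=1 → 1 — eliminated
Only M3 stuck-at-0 reproduces the observed 0.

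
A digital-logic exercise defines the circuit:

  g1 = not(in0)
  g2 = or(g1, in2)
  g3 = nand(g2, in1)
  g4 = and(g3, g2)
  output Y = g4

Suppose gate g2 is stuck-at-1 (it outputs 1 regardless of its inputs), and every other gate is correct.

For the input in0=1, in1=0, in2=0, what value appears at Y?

Propagate with g2 forced: g1=0, g2=1 [stuck-at-1], g3=1, g4=1.
So Y = 1. (Without the fault it would be 0.)

1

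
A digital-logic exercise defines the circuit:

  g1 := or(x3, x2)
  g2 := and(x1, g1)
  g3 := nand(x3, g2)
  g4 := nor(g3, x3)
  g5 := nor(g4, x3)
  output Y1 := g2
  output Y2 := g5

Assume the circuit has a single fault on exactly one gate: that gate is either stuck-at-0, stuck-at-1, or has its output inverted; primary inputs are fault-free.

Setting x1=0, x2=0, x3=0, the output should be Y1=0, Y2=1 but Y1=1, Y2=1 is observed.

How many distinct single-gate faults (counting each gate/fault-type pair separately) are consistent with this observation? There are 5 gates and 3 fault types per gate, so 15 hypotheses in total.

2

Fault-free: g1=0, g2=0, g3=1, g4=0, g5=1 → Y1=0, Y2=1. Observed Y1=1, Y2=1.
  g1: none of the 3 fault types match ✗
  g2: stuck-at-1, inverted output ✓; others ✗
  g3: none of the 3 fault types match ✗
  g4: none of the 3 fault types match ✗
  g5: none of the 3 fault types match ✗
Consistent faults: {g2 stuck-at-1, g2 inverted output} — 2 in all.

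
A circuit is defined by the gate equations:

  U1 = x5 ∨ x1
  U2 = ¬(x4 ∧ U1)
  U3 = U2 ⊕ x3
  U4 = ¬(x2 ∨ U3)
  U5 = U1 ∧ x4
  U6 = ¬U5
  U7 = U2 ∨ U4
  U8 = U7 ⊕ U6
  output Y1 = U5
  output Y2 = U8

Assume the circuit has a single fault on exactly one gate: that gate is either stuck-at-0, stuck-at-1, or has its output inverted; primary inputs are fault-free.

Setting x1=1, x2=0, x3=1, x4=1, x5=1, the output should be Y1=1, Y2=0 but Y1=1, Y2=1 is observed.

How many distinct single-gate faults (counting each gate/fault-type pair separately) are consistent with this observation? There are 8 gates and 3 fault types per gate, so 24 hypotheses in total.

12

Fault-free: U1=1, U2=0, U3=1, U4=0, U5=1, U6=0, U7=0, U8=0 → Y1=1, Y2=0. Observed Y1=1, Y2=1.
  U1: none of the 3 fault types match ✗
  U2: stuck-at-1, inverted output ✓; others ✗
  U3: stuck-at-0, inverted output ✓; others ✗
  U4: stuck-at-1, inverted output ✓; others ✗
  U5: none of the 3 fault types match ✗
  U6: stuck-at-1, inverted output ✓; others ✗
  U7: stuck-at-1, inverted output ✓; others ✗
  U8: stuck-at-1, inverted output ✓; others ✗
Consistent faults: {U2 stuck-at-1, U2 inverted output, U3 stuck-at-0, U3 inverted output, U4 stuck-at-1, U4 inverted output, U6 stuck-at-1, U6 inverted output, U7 stuck-at-1, U7 inverted output, U8 stuck-at-1, U8 inverted output} — 12 in all.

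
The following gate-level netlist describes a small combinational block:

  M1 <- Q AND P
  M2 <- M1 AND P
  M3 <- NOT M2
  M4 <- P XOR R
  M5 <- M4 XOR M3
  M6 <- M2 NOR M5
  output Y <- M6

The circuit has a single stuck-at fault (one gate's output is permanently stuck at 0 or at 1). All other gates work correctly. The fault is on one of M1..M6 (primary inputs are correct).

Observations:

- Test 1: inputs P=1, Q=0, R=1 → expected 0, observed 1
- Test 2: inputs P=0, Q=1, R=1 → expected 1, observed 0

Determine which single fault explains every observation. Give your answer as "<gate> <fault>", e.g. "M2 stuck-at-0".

Fault-free values for test 1 (P=1, Q=0, R=1): M1=0, M2=0, M3=1, M4=0, M5=1, M6=0, giving Y=0. Observed 1.
Test 1: faults giving observed 1 are {M3 stuck-at-0, M4 stuck-at-1, M5 stuck-at-0, M6 stuck-at-1}.
Test 2 (P=0, Q=1, R=1): fault-free M1=0, M2=0, M3=1, M4=1, M5=0, M6=1 → 1; observed 0. Eliminates M4 stuck-at-1, M5 stuck-at-0, M6 stuck-at-1.
Only M3 stuck-at-0 is consistent with every test.

M3 stuck-at-0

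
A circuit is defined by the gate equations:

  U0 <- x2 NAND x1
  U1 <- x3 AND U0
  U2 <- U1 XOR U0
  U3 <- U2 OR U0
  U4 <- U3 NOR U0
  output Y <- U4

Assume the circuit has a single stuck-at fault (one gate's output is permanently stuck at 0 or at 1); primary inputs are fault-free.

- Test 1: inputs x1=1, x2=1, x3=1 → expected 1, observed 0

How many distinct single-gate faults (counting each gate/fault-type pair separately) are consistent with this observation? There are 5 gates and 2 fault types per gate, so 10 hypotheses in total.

Fault-free: U0=0, U1=0, U2=0, U3=0, U4=1 → 1. Observed 0.
  U0 stuck-at-0: output 1 ✗
  U0 stuck-at-1: output 0 ✓
  U1 stuck-at-0: output 1 ✗
  U1 stuck-at-1: output 0 ✓
  U2 stuck-at-0: output 1 ✗
  U2 stuck-at-1: output 0 ✓
  U3 stuck-at-0: output 1 ✗
  U3 stuck-at-1: output 0 ✓
  U4 stuck-at-0: output 0 ✓
  U4 stuck-at-1: output 1 ✗
Consistent faults: {U0 stuck-at-1, U1 stuck-at-1, U2 stuck-at-1, U3 stuck-at-1, U4 stuck-at-0} — 5 in all.

5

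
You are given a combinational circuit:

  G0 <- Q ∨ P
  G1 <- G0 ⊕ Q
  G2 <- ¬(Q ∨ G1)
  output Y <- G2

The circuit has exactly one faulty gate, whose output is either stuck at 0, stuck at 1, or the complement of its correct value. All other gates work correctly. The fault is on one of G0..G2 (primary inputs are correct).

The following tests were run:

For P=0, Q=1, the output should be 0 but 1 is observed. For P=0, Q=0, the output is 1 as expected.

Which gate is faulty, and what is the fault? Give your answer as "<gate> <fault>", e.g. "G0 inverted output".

Fault-free values for test 1 (P=0, Q=1): G0=1, G1=0, G2=0, giving Y=0. Observed 1.
Test 1: faults giving observed 1 are {G2 stuck-at-1, G2 inverted output}.
Test 2 (P=0, Q=0): fault-free G0=0, G1=0, G2=1 → 1; observed 1. Eliminates G2 inverted output.
Only G2 stuck-at-1 is consistent with every test.

G2 stuck-at-1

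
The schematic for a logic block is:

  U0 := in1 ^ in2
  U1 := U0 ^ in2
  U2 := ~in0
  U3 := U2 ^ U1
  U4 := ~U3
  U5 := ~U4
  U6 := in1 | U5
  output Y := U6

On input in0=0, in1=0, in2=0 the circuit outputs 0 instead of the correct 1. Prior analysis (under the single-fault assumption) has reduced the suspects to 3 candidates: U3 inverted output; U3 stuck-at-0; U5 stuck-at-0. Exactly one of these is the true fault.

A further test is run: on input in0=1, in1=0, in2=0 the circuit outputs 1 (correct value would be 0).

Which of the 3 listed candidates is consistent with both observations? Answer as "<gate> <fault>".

U3 inverted output

Evaluate each candidate on input in0=1, in1=0, in2=0:
  U3 inverted output: U0=0, U1=0, U2=0, U3=1 [inverted output], U4=0, U5=1, U6=1 → 1 — matches
  U3 stuck-at-0: U0=0, U1=0, U2=0, U3=0 [stuck-at-0], U4=1, U5=0, U6=0 → 0 — eliminated
  U5 stuck-at-0: U0=0, U1=0, U2=0, U3=0, U4=1, U5=0 [stuck-at-0], U6=0 → 0 — eliminated
Only U3 inverted output reproduces the observed 1.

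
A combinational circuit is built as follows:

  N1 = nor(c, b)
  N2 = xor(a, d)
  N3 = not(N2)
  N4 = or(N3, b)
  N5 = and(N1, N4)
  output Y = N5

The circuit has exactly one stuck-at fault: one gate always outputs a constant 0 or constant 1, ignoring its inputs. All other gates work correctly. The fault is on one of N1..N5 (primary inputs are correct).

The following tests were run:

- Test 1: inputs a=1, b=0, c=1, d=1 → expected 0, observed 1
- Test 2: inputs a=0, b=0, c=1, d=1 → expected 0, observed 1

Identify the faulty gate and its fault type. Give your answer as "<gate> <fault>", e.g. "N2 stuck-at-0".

N5 stuck-at-1

Fault-free values for test 1 (a=1, b=0, c=1, d=1): N1=0, N2=0, N3=1, N4=1, N5=0, giving Y=0. Observed 1.
Test 1: faults giving observed 1 are {N1 stuck-at-1, N5 stuck-at-1}.
Test 2 (a=0, b=0, c=1, d=1): fault-free N1=0, N2=1, N3=0, N4=0, N5=0 → 0; observed 1. Eliminates N1 stuck-at-1.
Only N5 stuck-at-1 is consistent with every test.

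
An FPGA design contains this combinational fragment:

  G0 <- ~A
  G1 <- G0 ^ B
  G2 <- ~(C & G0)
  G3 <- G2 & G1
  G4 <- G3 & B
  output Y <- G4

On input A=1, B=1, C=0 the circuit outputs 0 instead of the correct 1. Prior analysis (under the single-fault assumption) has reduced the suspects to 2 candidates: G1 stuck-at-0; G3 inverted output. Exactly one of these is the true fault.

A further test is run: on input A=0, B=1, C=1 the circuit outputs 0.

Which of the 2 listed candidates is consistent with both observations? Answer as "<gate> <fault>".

Evaluate each candidate on input A=0, B=1, C=1:
  G1 stuck-at-0: G0=1, G1=0 [stuck-at-0], G2=0, G3=0, G4=0 → 0 — matches
  G3 inverted output: G0=1, G1=0, G2=0, G3=1 [inverted output], G4=1 → 1 — eliminated
Only G1 stuck-at-0 reproduces the observed 0.

G1 stuck-at-0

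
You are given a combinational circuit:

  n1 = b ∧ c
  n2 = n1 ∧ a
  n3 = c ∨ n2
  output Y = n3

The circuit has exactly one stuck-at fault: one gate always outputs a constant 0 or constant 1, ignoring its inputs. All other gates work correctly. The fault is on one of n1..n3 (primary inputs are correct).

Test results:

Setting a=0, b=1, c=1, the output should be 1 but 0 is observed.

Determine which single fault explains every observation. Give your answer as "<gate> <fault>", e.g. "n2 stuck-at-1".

Fault-free values for test 1 (a=0, b=1, c=1): n1=1, n2=0, n3=1, giving Y=1. Observed 0.
Test 1: faults giving observed 0 are {n3 stuck-at-0}.
Only n3 stuck-at-0 is consistent with every test.

n3 stuck-at-0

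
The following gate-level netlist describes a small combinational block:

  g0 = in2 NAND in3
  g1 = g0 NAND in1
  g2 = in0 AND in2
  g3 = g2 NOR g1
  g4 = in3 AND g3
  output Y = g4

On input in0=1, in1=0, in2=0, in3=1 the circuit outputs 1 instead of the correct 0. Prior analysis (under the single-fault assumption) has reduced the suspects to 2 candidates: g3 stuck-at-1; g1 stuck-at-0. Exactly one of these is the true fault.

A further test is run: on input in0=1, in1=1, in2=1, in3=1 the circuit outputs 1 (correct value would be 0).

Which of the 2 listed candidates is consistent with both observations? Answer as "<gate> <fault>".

Evaluate each candidate on input in0=1, in1=1, in2=1, in3=1:
  g3 stuck-at-1: g0=0, g1=1, g2=1, g3=1 [stuck-at-1], g4=1 → 1 — matches
  g1 stuck-at-0: g0=0, g1=0 [stuck-at-0], g2=1, g3=0, g4=0 → 0 — eliminated
Only g3 stuck-at-1 reproduces the observed 1.

g3 stuck-at-1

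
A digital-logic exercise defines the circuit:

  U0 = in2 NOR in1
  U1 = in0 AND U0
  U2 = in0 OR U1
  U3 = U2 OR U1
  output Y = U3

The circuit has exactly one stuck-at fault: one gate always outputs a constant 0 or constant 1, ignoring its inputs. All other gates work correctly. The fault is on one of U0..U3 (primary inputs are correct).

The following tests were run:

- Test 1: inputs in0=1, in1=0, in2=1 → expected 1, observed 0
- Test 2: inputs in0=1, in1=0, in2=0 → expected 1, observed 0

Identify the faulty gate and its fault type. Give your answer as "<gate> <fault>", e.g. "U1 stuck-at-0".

Fault-free values for test 1 (in0=1, in1=0, in2=1): U0=0, U1=0, U2=1, U3=1, giving Y=1. Observed 0.
Test 1: faults giving observed 0 are {U2 stuck-at-0, U3 stuck-at-0}.
Test 2 (in0=1, in1=0, in2=0): fault-free U0=1, U1=1, U2=1, U3=1 → 1; observed 0. Eliminates U2 stuck-at-0.
Only U3 stuck-at-0 is consistent with every test.

U3 stuck-at-0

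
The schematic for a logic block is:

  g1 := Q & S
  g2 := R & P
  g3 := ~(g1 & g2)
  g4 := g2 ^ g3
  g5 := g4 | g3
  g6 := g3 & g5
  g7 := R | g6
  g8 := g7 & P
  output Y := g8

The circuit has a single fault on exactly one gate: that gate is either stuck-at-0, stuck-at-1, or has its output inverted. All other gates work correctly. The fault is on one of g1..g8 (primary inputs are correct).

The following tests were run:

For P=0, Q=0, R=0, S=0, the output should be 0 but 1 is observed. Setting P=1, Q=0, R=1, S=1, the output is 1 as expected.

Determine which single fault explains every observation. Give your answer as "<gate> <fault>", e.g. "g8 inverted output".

g8 stuck-at-1

Fault-free values for test 1 (P=0, Q=0, R=0, S=0): g1=0, g2=0, g3=1, g4=1, g5=1, g6=1, g7=1, g8=0, giving Y=0. Observed 1.
Test 1: faults giving observed 1 are {g8 stuck-at-1, g8 inverted output}.
Test 2 (P=1, Q=0, R=1, S=1): fault-free g1=0, g2=1, g3=1, g4=0, g5=1, g6=1, g7=1, g8=1 → 1; observed 1. Eliminates g8 inverted output.
Only g8 stuck-at-1 is consistent with every test.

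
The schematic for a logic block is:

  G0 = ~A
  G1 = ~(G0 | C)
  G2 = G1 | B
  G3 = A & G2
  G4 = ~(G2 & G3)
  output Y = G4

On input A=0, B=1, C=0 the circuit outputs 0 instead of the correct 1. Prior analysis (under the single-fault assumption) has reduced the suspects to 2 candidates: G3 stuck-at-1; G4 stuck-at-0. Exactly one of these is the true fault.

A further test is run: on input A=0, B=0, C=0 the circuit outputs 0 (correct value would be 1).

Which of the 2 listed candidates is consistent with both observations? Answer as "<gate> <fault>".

G4 stuck-at-0

Evaluate each candidate on input A=0, B=0, C=0:
  G3 stuck-at-1: G0=1, G1=0, G2=0, G3=1 [stuck-at-1], G4=1 → 1 — eliminated
  G4 stuck-at-0: G0=1, G1=0, G2=0, G3=0, G4=0 [stuck-at-0] → 0 — matches
Only G4 stuck-at-0 reproduces the observed 0.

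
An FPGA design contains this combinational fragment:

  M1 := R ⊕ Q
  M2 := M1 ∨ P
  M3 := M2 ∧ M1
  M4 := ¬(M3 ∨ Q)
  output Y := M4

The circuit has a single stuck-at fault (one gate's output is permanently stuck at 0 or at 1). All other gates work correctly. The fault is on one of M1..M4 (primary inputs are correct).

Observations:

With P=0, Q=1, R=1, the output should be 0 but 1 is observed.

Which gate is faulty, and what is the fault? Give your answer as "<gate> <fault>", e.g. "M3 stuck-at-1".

Fault-free values for test 1 (P=0, Q=1, R=1): M1=0, M2=0, M3=0, M4=0, giving Y=0. Observed 1.
Test 1: faults giving observed 1 are {M4 stuck-at-1}.
Only M4 stuck-at-1 is consistent with every test.

M4 stuck-at-1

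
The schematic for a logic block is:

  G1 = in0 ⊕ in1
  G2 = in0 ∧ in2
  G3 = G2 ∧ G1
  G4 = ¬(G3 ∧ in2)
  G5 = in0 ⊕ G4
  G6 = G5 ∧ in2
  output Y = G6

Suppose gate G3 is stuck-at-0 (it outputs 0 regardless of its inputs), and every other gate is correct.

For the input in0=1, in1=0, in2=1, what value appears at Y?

0

Propagate with G3 forced: G1=1, G2=1, G3=0 [stuck-at-0], G4=1, G5=0, G6=0.
So Y = 0. (Without the fault it would be 1.)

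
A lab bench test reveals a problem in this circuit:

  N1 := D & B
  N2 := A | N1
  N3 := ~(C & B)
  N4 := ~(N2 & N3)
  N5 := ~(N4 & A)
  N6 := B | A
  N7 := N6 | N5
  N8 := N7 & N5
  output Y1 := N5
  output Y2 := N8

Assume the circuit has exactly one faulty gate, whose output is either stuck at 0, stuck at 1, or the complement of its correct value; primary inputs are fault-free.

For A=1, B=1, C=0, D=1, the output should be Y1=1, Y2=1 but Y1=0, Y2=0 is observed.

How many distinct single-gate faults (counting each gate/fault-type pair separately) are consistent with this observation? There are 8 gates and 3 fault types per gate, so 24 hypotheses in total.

8

Fault-free: N1=1, N2=1, N3=1, N4=0, N5=1, N6=1, N7=1, N8=1 → Y1=1, Y2=1. Observed Y1=0, Y2=0.
  N1: none of the 3 fault types match ✗
  N2: stuck-at-0, inverted output ✓; others ✗
  N3: stuck-at-0, inverted output ✓; others ✗
  N4: stuck-at-1, inverted output ✓; others ✗
  N5: stuck-at-0, inverted output ✓; others ✗
  N6: none of the 3 fault types match ✗
  N7: none of the 3 fault types match ✗
  N8: none of the 3 fault types match ✗
Consistent faults: {N2 stuck-at-0, N2 inverted output, N3 stuck-at-0, N3 inverted output, N4 stuck-at-1, N4 inverted output, N5 stuck-at-0, N5 inverted output} — 8 in all.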